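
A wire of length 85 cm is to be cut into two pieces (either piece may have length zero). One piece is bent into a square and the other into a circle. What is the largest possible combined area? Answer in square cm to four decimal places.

Let x be the length used for the square. Square side x/4; circle radius (85−x)/(2π).
A(x) = (x/4)² + π·((85−x)/(2π))² = x²/16 + (85−x)²/(4π) for 0 ≤ x ≤ 85. A'(x) = x/8 − (85−x)/(2π) = 0 gives x = 4·85/(π+4) ≈ 47.6084.
A'' > 0, so the interior critical point is a minimum; the maximum is at an endpoint. A(0) = 574.9472 and A(85) = 451.5625, so the largest area is 574.9472.

574.9472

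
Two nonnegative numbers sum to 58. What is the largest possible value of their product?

841

With x + y = 58, the product is P(x) = x(58 − x).
P'(x) = 58 − 2x = 0 gives x = 29; P'' = −2 < 0, so this is the maximum.
P = 29·29 = 841.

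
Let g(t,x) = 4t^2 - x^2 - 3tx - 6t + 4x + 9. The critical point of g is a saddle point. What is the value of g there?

181/25

∂g/∂t = 8t - 3x - 6 = 0 and ∂g/∂x = -3t - 2x + 4 = 0, so (t, x) = (24/25, 14/25).
The Hessian has g_{tt} = 8, g_{xx} = -2, g_{tx} = -3, giving D = -25 < 0, so the point is a saddle point.
g(24/25, 14/25) = 181/25.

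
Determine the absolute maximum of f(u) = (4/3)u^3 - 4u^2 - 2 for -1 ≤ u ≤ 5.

194/3

The derivative is 4u^2 - 8u, which vanishes at u = 0 and u = 2.
Candidates: f(-1) = -22/3, f(0) = -2, f(2) = -22/3, f(5) = 194/3.
The maximum over the interval is 194/3, attained at u = 5.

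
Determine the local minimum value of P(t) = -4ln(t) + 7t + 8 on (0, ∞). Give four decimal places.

P'(t) = -4/t + 7 = 0 gives t = 4/7.
P''(t) = 4/t², which is positive for t > 0, so this is a local minimum.
P(4/7) = -4·ln(4/7) + 4 + 8 ≈ 14.2385.

14.2385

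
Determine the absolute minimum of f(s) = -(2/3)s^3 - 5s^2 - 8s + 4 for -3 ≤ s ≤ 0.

The derivative is -2s^2 - 10s - 8, whose only zero in [-3, 0] is s = -1.
Compare values at every candidate in [-3, 0]: f(-3) = 1; f(-1) = 23/3; f(0) = 4.
So the minimum is f(-3) = 1.

1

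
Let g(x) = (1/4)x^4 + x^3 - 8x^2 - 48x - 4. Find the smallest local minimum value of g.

g'(x) = x^3 + 3x^2 - 16x - 48. Setting g'(x) = 0 gives x ∈ {-4, -3, 4}.
g''(x) = 3x^2 + 6x - 16. g''(-4) = 8 > 0 ⇒ local minimum; g''(-3) = -7 < 0 ⇒ local maximum; g''(4) = 56 > 0 ⇒ local minimum.
Thus g has its smallest local minimum at x = 4, with value -196.

-196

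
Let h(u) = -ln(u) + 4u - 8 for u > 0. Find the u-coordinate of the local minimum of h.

h'(u) = -1/u + 4 = 0 gives u = 1/4.
h''(u) = 1/u², which is positive for u > 0, so this is a local minimum.
h(1/4) = -1·ln(1/4) + 1 - 8 ≈ -5.6137.

1/4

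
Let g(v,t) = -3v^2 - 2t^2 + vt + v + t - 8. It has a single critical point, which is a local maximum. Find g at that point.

∂g/∂v = -6v + t + 1 = 0 and ∂g/∂t = v - 4t + 1 = 0, so (v, t) = (5/23, 7/23).
The Hessian has g_{vv} = -6, g_{tt} = -4, g_{vt} = 1, giving D = 23 > 0 with g_{vv} < 0, so the point is a local maximum.
g(5/23, 7/23) = -178/23.

-178/23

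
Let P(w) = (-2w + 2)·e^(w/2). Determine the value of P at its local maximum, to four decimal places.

Differentiating with the product rule gives P'(w) = (-w - 1)·e^(w/2). Since e^(w/2) > 0, the only critical point is w = -1.
P''(-1) has the same sign as -1 < 0, so this is a local maximum.
P(-1) = (4)·e^(-1/2) ≈ 2.4261.

2.4261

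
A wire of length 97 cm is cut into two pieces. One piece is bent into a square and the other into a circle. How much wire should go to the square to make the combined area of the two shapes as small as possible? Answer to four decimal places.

54.3296

Let x be the length used for the square. Square side x/4; circle radius (97−x)/(2π).
A(x) = (x/4)² + π·((97−x)/(2π))² = x²/16 + (97−x)²/(4π) for 0 ≤ x ≤ 97. A'(x) = x/8 − (97−x)/(2π) = 0 gives x = 4·97/(π+4) ≈ 54.3296.
A'' = 1/8 + 1/(2π) > 0, so this gives the minimum combined area; x ≈ 54.3296 cm to the square.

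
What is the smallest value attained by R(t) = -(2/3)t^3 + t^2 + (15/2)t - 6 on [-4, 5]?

-161/6

Differentiating, R'(t) = -2t^2 + 2t + 15/2; which vanishes at t = -3/2 and t = 5/2.
Compare values at every candidate in [-4, 5]: R(-4) = 68/3; R(-3/2) = -51/4; R(5/2) = 103/12; R(5) = -161/6.
Hence the absolute minimum is -161/6 at t = 5.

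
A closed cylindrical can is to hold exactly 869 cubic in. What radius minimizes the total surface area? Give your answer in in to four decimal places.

With radius r and height h, πr²h = 869 so h = 869/(πr²), and S(r) = 2πr² + 2πrh = 2πr² + 2·869/r.
S'(r) = 4πr − 2·869/r² = 0 ⇒ r³ = 869/(2π), so r ≈ 5.1715 and h = 2r ≈ 10.3429.
S''(r) = 4π + 4·869/r³ > 0, so this is the minimum; S ≈ 504.1128.

5.1715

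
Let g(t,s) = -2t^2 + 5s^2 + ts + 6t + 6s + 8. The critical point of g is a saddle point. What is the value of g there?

400/41

∂g/∂t = -4t + s + 6 = 0 and ∂g/∂s = t + 10s + 6 = 0, so (t, s) = (54/41, -30/41).
The Hessian has g_{tt} = -4, g_{ss} = 10, g_{ts} = 1, giving D = -41 < 0, so the point is a saddle point.
g(54/41, -30/41) = 400/41.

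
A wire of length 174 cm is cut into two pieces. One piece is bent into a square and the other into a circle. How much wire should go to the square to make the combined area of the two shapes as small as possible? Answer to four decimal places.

Let x be the length used for the square. Square side x/4; circle radius (174−x)/(2π).
A(x) = (x/4)² + π·((174−x)/(2π))² = x²/16 + (174−x)²/(4π) for 0 ≤ x ≤ 174. A'(x) = x/8 − (174−x)/(2π) = 0 gives x = 4·174/(π+4) ≈ 97.4573.
A'' = 1/8 + 1/(2π) > 0, so this gives the minimum combined area; x ≈ 97.4573 cm to the square.

97.4573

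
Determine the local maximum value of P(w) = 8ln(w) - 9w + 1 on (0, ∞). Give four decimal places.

-7.9423

P'(w) = 8/w − 9 = 0 gives w = 8/9.
P''(w) = -8/w², which is negative for w > 0, so this is a local maximum.
P(8/9) = 8·ln(8/9) - 8 + 1 ≈ -7.9423.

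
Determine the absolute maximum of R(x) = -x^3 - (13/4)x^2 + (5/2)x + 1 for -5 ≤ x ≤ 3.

129/4

The derivative is -3x^2 - (13/2)x + 5/2, which vanishes at x = -5/2 and x = 1/3.
Evaluating at the critical points and endpoints: R(-5) = 129/4; R(-5/2) = -159/16; R(1/3) = 155/108; R(3) = -191/4.
Hence the absolute maximum is 129/4 at x = -5.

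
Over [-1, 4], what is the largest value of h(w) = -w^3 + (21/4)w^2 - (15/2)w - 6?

31/4

The derivative is -3w^2 + (21/2)w - 15/2, which vanishes at w = 1 and w = 5/2.
Candidates: h(-1) = 31/4, h(1) = -37/4, h(5/2) = -121/16, h(4) = -16.
The maximum over the interval is 31/4, attained at w = -1.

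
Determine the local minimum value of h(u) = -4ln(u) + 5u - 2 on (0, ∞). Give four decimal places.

2.8926

h'(u) = -4/u + 5 = 0 gives u = 4/5.
h''(u) = 4/u², which is positive for u > 0, so this is a local minimum.
h(4/5) = -4·ln(4/5) + 4 - 2 ≈ 2.8926.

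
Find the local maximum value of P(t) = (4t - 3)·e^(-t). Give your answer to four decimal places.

P'(t) = 4·e^(-t) + (4t - 3)·(-1)·e^(-t) = (-4t + 7)·e^(-t). Since e^(-t) > 0, the only critical point is t = 7/4.
P''(7/4) has the same sign as -4 < 0, so this is a local maximum.
P(7/4) = (4)·e^(-7/4) ≈ 0.6951.

0.6951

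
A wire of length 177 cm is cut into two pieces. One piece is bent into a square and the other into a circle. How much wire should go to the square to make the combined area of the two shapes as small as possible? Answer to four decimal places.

Let x be the length used for the square. Square side x/4; circle radius (177−x)/(2π).
A(x) = (x/4)² + π·((177−x)/(2π))² = x²/16 + (177−x)²/(4π) for 0 ≤ x ≤ 177. A'(x) = x/8 − (177−x)/(2π) = 0 gives x = 4·177/(π+4) ≈ 99.1376.
A'' = 1/8 + 1/(2π) > 0, so this gives the minimum combined area; x ≈ 99.1376 cm to the square.

99.1376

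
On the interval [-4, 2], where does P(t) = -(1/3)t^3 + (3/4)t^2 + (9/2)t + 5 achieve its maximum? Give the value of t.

-4

The derivative is -t^2 + (3/2)t + 9/2, whose only zero in [-4, 2] is t = -3/2.
Compare values at every candidate in [-4, 2]: P(-4) = 61/3,  P(-3/2) = 17/16,  P(2) = 43/3.
So the maximum is P(-4) = 61/3.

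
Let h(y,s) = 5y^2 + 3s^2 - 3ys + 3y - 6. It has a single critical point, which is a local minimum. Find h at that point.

-111/17

∂h/∂y = 10y - 3s + 3 = 0 and ∂h/∂s = -3y + 6s = 0, so (y, s) = (-6/17, -3/17).
The Hessian has h_{yy} = 10, h_{ss} = 6, h_{ys} = -3, giving D = 51 > 0 with h_{yy} > 0, so the point is a local minimum.
h(-6/17, -3/17) = -111/17.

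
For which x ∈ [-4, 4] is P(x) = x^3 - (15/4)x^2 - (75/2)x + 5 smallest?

4

P'(x) = 3x^2 - (15/2)x - 75/2, whose only zero in [-4, 4] is x = -5/2.
Compare values at every candidate in [-4, 4]: P(-4) = 31, P(-5/2) = 955/16, P(4) = -141.
The minimum over the interval is -141, attained at x = 4.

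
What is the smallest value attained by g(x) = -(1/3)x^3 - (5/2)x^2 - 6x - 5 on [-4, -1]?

The derivative is -x^2 - 5x - 6, which vanishes at x = -3 and x = -2.
Candidates: g(-4) = 1/3,  g(-3) = -1/2,  g(-2) = -1/3,  g(-1) = -7/6.
So the minimum is g(-1) = -7/6.

-7/6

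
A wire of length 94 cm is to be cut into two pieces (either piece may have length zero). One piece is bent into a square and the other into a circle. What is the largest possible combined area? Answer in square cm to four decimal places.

703.1465

Let x be the length used for the square. Square side x/4; circle radius (94−x)/(2π).
A(x) = (x/4)² + π·((94−x)/(2π))² = x²/16 + (94−x)²/(4π) for 0 ≤ x ≤ 94. A'(x) = x/8 − (94−x)/(2π) = 0 gives x = 4·94/(π+4) ≈ 52.6493.
A'' > 0, so the interior critical point is a minimum; the maximum is at an endpoint. A(0) = 703.1465 and A(94) = 552.2500, so the largest area is 703.1465.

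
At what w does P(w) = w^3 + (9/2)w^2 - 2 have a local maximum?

-3

Critical points: P'(w) = 3w^2 + 9w vanishes at w = -3, 0.
P''(w) = 6w + 9. P''(-3) = -9 < 0 ⇒ local maximum; P''(0) = 9 > 0 ⇒ local minimum.
Thus P has its local maximum at w = -3, with value 23/2.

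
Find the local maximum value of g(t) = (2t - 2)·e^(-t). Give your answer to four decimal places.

0.2707

Differentiating with the product rule gives g'(t) = (-2t + 4)·e^(-t). Since e^(-t) > 0, the only critical point is t = 2.
g''(2) has the same sign as -2 < 0, so this is a local maximum.
g(2) = (2)·e^(-2) ≈ 0.2707.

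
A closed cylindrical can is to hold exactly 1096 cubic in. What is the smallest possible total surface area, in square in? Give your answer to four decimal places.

With radius r and height h, πr²h = 1096 so h = 1096/(πr²), and S(r) = 2πr² + 2πrh = 2πr² + 2·1096/r.
S'(r) = 4πr − 2·1096/r² = 0 ⇒ r³ = 1096/(2π), so r ≈ 5.5874 and h = 2r ≈ 11.1748.
S''(r) = 4π + 4·1096/r³ > 0, so this is the minimum; S ≈ 588.4663.

588.4663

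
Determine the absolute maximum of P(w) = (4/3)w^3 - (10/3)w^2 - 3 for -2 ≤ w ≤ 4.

29

The derivative is 4w^2 - (20/3)w, which vanishes at w = 0 and w = 5/3.
Compare values at every candidate in [-2, 4]: P(-2) = -27,  P(0) = -3,  P(5/3) = -493/81,  P(4) = 29.
So the maximum is P(4) = 29.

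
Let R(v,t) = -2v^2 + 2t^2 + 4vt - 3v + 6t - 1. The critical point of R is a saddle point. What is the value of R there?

∂R/∂v = -4v + 4t - 3 = 0 and ∂R/∂t = 4v + 4t + 6 = 0, so (v, t) = (-9/8, -3/8).
The Hessian has R_{vv} = -4, R_{tt} = 4, R_{vt} = 4, giving D = -32 < 0, so the point is a saddle point.
R(-9/8, -3/8) = -7/16.

-7/16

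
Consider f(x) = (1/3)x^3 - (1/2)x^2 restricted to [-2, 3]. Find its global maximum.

f'(x) = x^2 - x, which vanishes at x = 0 and x = 1.
Compare values at every candidate in [-2, 3]: f(-2) = -14/3,  f(0) = 0,  f(1) = -1/6,  f(3) = 9/2.
The maximum over the interval is 9/2, attained at x = 3.

9/2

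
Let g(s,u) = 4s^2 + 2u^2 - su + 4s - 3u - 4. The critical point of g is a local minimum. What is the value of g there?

∂g/∂s = 8s - u + 4 = 0 and ∂g/∂u = -s + 4u - 3 = 0, so (s, u) = (-13/31, 20/31).
The Hessian has g_{ss} = 8, g_{uu} = 4, g_{su} = -1, giving D = 31 > 0 with g_{ss} > 0, so the point is a local minimum.
g(-13/31, 20/31) = -180/31.

-180/31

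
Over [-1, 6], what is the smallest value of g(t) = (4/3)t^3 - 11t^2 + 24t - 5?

The derivative is 4t^2 - 22t + 24, which vanishes at t = 3/2 and t = 4.
Candidates: g(-1) = -124/3, g(3/2) = 43/4, g(4) = 1/3, g(6) = 31.
So the minimum is g(-1) = -124/3.

-124/3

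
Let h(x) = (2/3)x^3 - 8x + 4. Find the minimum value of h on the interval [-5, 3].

The derivative is 2x^2 - 8, which vanishes at x = -2 and x = 2.
Evaluating at the critical points and endpoints: h(-5) = -118/3,  h(-2) = 44/3,  h(2) = -20/3,  h(3) = -2.
So the minimum is h(-5) = -118/3.

-118/3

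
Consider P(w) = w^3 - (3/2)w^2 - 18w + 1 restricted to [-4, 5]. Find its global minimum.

Differentiating, P'(w) = 3w^2 - 3w - 18; which vanishes at w = -2 and w = 3.
Compare values at every candidate in [-4, 5]: P(-4) = -15; P(-2) = 23; P(3) = -79/2; P(5) = -3/2.
The minimum over the interval is -79/2, attained at w = 3.

-79/2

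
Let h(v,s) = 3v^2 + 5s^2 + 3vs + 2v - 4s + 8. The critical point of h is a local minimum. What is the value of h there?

316/51

∂h/∂v = 6v + 3s + 2 = 0 and ∂h/∂s = 3v + 10s - 4 = 0, so (v, s) = (-32/51, 10/17).
The Hessian has h_{vv} = 6, h_{ss} = 10, h_{vs} = 3, giving D = 51 > 0 with h_{vv} > 0, so the point is a local minimum.
h(-32/51, 10/17) = 316/51.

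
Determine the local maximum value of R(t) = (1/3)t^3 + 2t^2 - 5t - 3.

91/3

R'(t) = t^2 + 4t - 5 = 0 at t = -5, 1.
R''(t) = 2t + 4. R''(-5) = -6 < 0 ⇒ local maximum; R''(1) = 6 > 0 ⇒ local minimum.
Thus R has its local maximum at t = -5, with value 91/3.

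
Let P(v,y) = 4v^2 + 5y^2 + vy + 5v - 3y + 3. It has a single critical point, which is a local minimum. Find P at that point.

61/79

∂P/∂v = 8v + y + 5 = 0 and ∂P/∂y = v + 10y - 3 = 0, so (v, y) = (-53/79, 29/79).
The Hessian has P_{vv} = 8, P_{yy} = 10, P_{vy} = 1, giving D = 79 > 0 with P_{vv} > 0, so the point is a local minimum.
P(-53/79, 29/79) = 61/79.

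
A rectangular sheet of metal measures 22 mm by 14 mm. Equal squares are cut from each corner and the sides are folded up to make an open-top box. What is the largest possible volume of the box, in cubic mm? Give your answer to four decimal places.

With cut size x, the volume is V(x) = x(22 − 2x)(14 − 2x) for 0 < x < 7.
V'(x) = 12x^2 − 144x + 308. Setting V'(x) = 0 gives x ≈ 2.7854 (the root in (0, 7)).
V''(x) = 24x − 144 is negative there, so this is the maximum; V ≈ 385.7362.

385.7362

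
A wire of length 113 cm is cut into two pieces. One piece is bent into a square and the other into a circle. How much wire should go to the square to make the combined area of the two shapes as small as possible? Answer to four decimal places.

63.2912

Let x be the length used for the square. Square side x/4; circle radius (113−x)/(2π).
A(x) = (x/4)² + π·((113−x)/(2π))² = x²/16 + (113−x)²/(4π) for 0 ≤ x ≤ 113. A'(x) = x/8 − (113−x)/(2π) = 0 gives x = 4·113/(π+4) ≈ 63.2912.
A'' = 1/8 + 1/(2π) > 0, so this gives the minimum combined area; x ≈ 63.2912 cm to the square.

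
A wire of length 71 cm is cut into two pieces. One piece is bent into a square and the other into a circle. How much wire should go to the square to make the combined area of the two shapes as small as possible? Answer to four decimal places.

39.7670

Let x be the length used for the square. Square side x/4; circle radius (71−x)/(2π).
A(x) = (x/4)² + π·((71−x)/(2π))² = x²/16 + (71−x)²/(4π) for 0 ≤ x ≤ 71. A'(x) = x/8 − (71−x)/(2π) = 0 gives x = 4·71/(π+4) ≈ 39.7670.
A'' = 1/8 + 1/(2π) > 0, so this gives the minimum combined area; x ≈ 39.7670 cm to the square.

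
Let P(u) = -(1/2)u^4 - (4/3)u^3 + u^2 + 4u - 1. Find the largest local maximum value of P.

13/6

P'(u) = -2u^3 - 4u^2 + 2u + 4. Setting P'(u) = 0 gives u ∈ {-2, -1, 1}.
Since P''(u) = -6u^2 - 8u + 2, we get P''(-2) = -6 < 0 ⇒ local maximum; P''(-1) = 4 > 0 ⇒ local minimum; P''(1) = -12 < 0 ⇒ local maximum.
So the largest local maximum value is P(1) = 13/6.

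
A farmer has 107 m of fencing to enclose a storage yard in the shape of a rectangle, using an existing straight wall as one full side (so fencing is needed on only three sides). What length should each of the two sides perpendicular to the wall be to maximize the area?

107/4

Let the sides perpendicular to the wall have length x and the parallel side y, so 2x + y = 107 and the area is A = xy = x(107 − 2x).
A'(x) = 107 − 4x = 0 gives x = 107/4, and A''(x) = −4 < 0 confirms a maximum.
Then y = 107 − 2·107/4 = 107/2 and A = 11449/8.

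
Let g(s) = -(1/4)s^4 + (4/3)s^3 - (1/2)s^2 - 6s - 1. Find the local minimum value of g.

Critical points: g'(s) = -s^3 + 4s^2 - s - 6 vanishes at s = -1, 2, 3.
g''(s) = -3s^2 + 8s - 1. g''(-1) = -12 < 0 ⇒ local maximum; g''(2) = 3 > 0 ⇒ local minimum; g''(3) = -4 < 0 ⇒ local maximum.
Thus g has its local minimum at s = 2, with value -25/3.

-25/3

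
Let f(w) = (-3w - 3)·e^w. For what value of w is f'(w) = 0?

Differentiating with the product rule gives f'(w) = (-3w - 6)·e^w. Since e^w > 0, the only critical point is w = -2.
f''(-2) has the same sign as -3 < 0, so this is a local maximum.
f(-2) = (3)·e^(-2) ≈ 0.4060.

-2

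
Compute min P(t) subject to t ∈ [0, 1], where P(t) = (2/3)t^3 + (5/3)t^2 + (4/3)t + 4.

Differentiating, P'(t) = 2t^2 + (10/3)t + 4/3; which has no zeros in [0, 1].
Compare values at every candidate in [0, 1]: P(0) = 4; P(1) = 23/3.
The minimum over the interval is 4, attained at t = 0.

4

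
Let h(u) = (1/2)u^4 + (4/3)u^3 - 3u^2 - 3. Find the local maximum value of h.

-3

Critical points: h'(u) = 2u^3 + 4u^2 - 6u vanishes at u = -3, 0, 1.
Since h''(u) = 6u^2 + 8u - 6, we get h''(-3) = 24 > 0 ⇒ local minimum; h''(0) = -6 < 0 ⇒ local maximum; h''(1) = 8 > 0 ⇒ local minimum.
So the local maximum value is h(0) = -3.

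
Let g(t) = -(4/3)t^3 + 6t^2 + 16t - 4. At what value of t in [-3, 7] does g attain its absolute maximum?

4

Differentiating, g'(t) = -4t^2 + 12t + 16; which vanishes at t = -1 and t = 4.
Evaluating at the critical points and endpoints: g(-3) = 38, g(-1) = -38/3, g(4) = 212/3, g(7) = -166/3.
So the maximum is g(4) = 212/3.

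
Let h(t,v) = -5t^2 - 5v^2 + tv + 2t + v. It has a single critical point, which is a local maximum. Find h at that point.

∂h/∂t = -10t + v + 2 = 0 and ∂h/∂v = t - 10v + 1 = 0, so (t, v) = (7/33, 4/33).
The Hessian has h_{tt} = -10, h_{vv} = -10, h_{tv} = 1, giving D = 99 > 0 with h_{tt} < 0, so the point is a local maximum.
h(7/33, 4/33) = 3/11.

3/11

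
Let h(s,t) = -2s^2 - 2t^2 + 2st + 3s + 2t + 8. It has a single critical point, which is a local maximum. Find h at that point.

67/6

∂h/∂s = -4s + 2t + 3 = 0 and ∂h/∂t = 2s - 4t + 2 = 0, so (s, t) = (4/3, 7/6).
The Hessian has h_{ss} = -4, h_{tt} = -4, h_{st} = 2, giving D = 12 > 0 with h_{ss} < 0, so the point is a local maximum.
h(4/3, 7/6) = 67/6.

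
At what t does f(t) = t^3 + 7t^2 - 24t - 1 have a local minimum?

Critical points: f'(t) = 3t^2 + 14t - 24 vanishes at t = -6, 4/3.
Since f''(t) = 6t + 14, we get f''(-6) = -22 < 0 ⇒ local maximum; f''(4/3) = 22 > 0 ⇒ local minimum.
So the local minimum value is f(4/3) = -491/27.

4/3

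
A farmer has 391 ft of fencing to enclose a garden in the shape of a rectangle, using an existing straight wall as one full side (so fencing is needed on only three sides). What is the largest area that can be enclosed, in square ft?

Let the sides perpendicular to the wall have length x and the parallel side y, so 2x + y = 391 and the area is A = xy = x(391 − 2x).
A'(x) = 391 − 4x = 0 gives x = 391/4, and A''(x) = −4 < 0 confirms a maximum.
Then y = 391 − 2·391/4 = 391/2 and A = 152881/8.

152881/8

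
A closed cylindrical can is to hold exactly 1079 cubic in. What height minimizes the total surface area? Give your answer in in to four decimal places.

With radius r and height h, πr²h = 1079 so h = 1079/(πr²), and S(r) = 2πr² + 2πrh = 2πr² + 2·1079/r.
S'(r) = 4πr − 2·1079/r² = 0 ⇒ r³ = 1079/(2π), so r ≈ 5.5584 and h = 2r ≈ 11.1167.
S''(r) = 4π + 4·1079/r³ > 0, so this is the minimum; S ≈ 582.3653.

11.1167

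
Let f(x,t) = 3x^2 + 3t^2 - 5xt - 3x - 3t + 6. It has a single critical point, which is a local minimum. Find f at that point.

-3

∂f/∂x = 6x - 5t - 3 = 0 and ∂f/∂t = -5x + 6t - 3 = 0, so (x, t) = (3, 3).
The Hessian has f_{xx} = 6, f_{tt} = 6, f_{xt} = -5, giving D = 11 > 0 with f_{xx} > 0, so the point is a local minimum.
f(3, 3) = -3.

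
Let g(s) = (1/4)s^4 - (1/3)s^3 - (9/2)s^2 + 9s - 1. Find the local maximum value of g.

41/12

g'(s) = s^3 - s^2 - 9s + 9 = 0 at s = -3, 1, 3.
Since g''(s) = 3s^2 - 2s - 9, we get g''(-3) = 24 > 0 ⇒ local minimum; g''(1) = -8 < 0 ⇒ local maximum; g''(3) = 12 > 0 ⇒ local minimum.
Thus g has its local maximum at s = 1, with value 41/12.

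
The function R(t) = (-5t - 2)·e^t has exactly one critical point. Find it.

R'(t) = (-5)·e^t + (-5t - 2)·1·e^t = (-5t - 7)·e^t. Since e^t > 0, the only critical point is t = -7/5.
R''(-7/5) has the same sign as -5 < 0, so this is a local maximum.
R(-7/5) = (5)·e^(-7/5) ≈ 1.2330.

-7/5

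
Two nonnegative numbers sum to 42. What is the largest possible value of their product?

441

With x + y = 42, the product is P(x) = x(42 − x).
P'(x) = 42 − 2x = 0 gives x = 21; P'' = −2 < 0, so this is the maximum.
P = 21·21 = 441.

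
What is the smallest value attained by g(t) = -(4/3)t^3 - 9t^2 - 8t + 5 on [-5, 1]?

The derivative is -4t^2 - 18t - 8, which vanishes at t = -4 and t = -1/2.
Candidates: g(-5) = -40/3, g(-4) = -65/3, g(-1/2) = 83/12, g(1) = -40/3.
So the minimum is g(-4) = -65/3.

-65/3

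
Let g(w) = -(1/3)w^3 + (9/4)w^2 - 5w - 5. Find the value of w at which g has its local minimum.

2

Critical points: g'(w) = -w^2 + (9/2)w - 5 vanishes at w = 2, 5/2.
Since g''(w) = -2w + 9/2, we get g''(2) = 1/2 > 0 ⇒ local minimum; g''(5/2) = -1/2 < 0 ⇒ local maximum.
The local minimum is g(2) = -26/3.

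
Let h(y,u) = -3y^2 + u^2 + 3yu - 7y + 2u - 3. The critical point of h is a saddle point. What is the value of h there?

16/21

∂h/∂y = -6y + 3u - 7 = 0 and ∂h/∂u = 3y + 2u + 2 = 0, so (y, u) = (-20/21, 3/7).
The Hessian has h_{yy} = -6, h_{uu} = 2, h_{yu} = 3, giving D = -21 < 0, so the point is a saddle point.
h(-20/21, 3/7) = 16/21.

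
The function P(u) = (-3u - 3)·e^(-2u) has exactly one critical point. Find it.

Differentiating with the product rule gives P'(u) = (6u + 3)·e^(-2u). Since e^(-2u) > 0, the only critical point is u = -1/2.
P''(-1/2) has the same sign as 6 > 0, so this is a local minimum.
P(-1/2) = (-3/2)·e^(1) ≈ -4.0774.

-1/2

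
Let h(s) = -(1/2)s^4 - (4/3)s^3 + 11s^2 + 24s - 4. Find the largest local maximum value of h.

h'(s) = -2s^3 - 4s^2 + 22s + 24. Setting h'(s) = 0 gives s ∈ {-4, -1, 3}.
Since h''(s) = -6s^2 - 8s + 22, we get h''(-4) = -42 < 0 ⇒ local maximum; h''(-1) = 24 > 0 ⇒ local minimum; h''(3) = -56 < 0 ⇒ local maximum.
Thus h has its largest local maximum at s = 3, with value 181/2.

181/2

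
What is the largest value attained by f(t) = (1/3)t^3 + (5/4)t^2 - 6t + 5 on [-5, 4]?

f'(t) = t^2 + (5/2)t - 6, which vanishes at t = -4 and t = 3/2.
Evaluating at the critical points and endpoints: f(-5) = 295/12, f(-4) = 83/3, f(3/2) = -1/16, f(4) = 67/3.
So the maximum is f(-4) = 83/3.

83/3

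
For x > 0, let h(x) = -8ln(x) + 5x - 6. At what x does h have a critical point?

8/5

h'(x) = -8/x + 5 = 0 gives x = 8/5.
h''(x) = 8/x², which is positive for x > 0, so this is a local minimum.
h(8/5) = -8·ln(8/5) + 8 - 6 ≈ -1.7600.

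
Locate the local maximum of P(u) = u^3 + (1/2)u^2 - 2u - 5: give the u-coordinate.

-1

P'(u) = 3u^2 + u - 2 = 0 at u = -1, 2/3.
Since P''(u) = 6u + 1, we get P''(-1) = -5 < 0 ⇒ local maximum; P''(2/3) = 5 > 0 ⇒ local minimum.
So the local maximum value is P(-1) = -7/2.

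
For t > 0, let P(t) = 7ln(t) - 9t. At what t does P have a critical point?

P'(t) = 7/t − 9 = 0 gives t = 7/9.
P''(t) = -7/t², which is negative for t > 0, so this is a local maximum.
P(7/9) = 7·ln(7/9) - 7 ≈ -8.7592.

7/9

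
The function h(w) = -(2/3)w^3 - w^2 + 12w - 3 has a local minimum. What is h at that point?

-30

h'(w) = -2w^2 - 2w + 12. Setting h'(w) = 0 gives w ∈ {-3, 2}.
Since h''(w) = -4w - 2, we get h''(-3) = 10 > 0 ⇒ local minimum; h''(2) = -10 < 0 ⇒ local maximum.
The local minimum is h(-3) = -30.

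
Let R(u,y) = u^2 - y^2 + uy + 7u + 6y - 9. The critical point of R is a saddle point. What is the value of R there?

-20

∂R/∂u = 2u + y + 7 = 0 and ∂R/∂y = u - 2y + 6 = 0, so (u, y) = (-4, 1).
The Hessian has R_{uu} = 2, R_{yy} = -2, R_{uy} = 1, giving D = -5 < 0, so the point is a saddle point.
R(-4, 1) = -20.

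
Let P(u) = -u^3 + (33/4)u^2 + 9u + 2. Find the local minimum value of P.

-5/16

P'(u) = -3u^2 + (33/2)u + 9. Setting P'(u) = 0 gives u ∈ {-1/2, 6}.
P''(u) = -6u + 33/2. P''(-1/2) = 39/2 > 0 ⇒ local minimum; P''(6) = -39/2 < 0 ⇒ local maximum.
Thus P has its local minimum at u = -1/2, with value -5/16.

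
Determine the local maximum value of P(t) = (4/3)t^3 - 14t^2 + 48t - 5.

49

Critical points: P'(t) = 4t^2 - 28t + 48 vanishes at t = 3, 4.
P''(t) = 8t - 28. P''(3) = -4 < 0 ⇒ local maximum; P''(4) = 4 > 0 ⇒ local minimum.
Thus P has its local maximum at t = 3, with value 49.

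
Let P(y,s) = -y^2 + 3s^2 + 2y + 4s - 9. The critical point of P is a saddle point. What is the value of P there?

-28/3

∂P/∂y = -2y + 2 = 0 and ∂P/∂s = 6s + 4 = 0, so (y, s) = (1, -2/3).
The Hessian has P_{yy} = -2, P_{ss} = 6, P_{ys} = 0, giving D = -12 < 0, so the point is a saddle point.
P(1, -2/3) = -28/3.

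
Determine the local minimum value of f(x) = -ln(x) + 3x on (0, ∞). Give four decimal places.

f'(x) = -1/x + 3 = 0 gives x = 1/3.
f''(x) = 1/x², which is positive for x > 0, so this is a local minimum.
f(1/3) = -1·ln(1/3) + 1 ≈ 2.0986.

2.0986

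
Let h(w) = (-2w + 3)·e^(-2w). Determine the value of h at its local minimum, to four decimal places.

-0.0183

By the product rule, h'(w) = (4w - 8)·e^(-2w). Since e^(-2w) > 0, the only critical point is w = 2.
h''(2) has the same sign as 4 > 0, so this is a local minimum.
h(2) = (-1)·e^(-4) ≈ -0.0183.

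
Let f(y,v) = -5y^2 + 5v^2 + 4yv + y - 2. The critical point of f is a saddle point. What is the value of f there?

-227/116

∂f/∂y = -10y + 4v + 1 = 0 and ∂f/∂v = 4y + 10v = 0, so (y, v) = (5/58, -1/29).
The Hessian has f_{yy} = -10, f_{vv} = 10, f_{yv} = 4, giving D = -116 < 0, so the point is a saddle point.
f(5/58, -1/29) = -227/116.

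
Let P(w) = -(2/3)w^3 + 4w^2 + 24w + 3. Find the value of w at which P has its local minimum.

-2

P'(w) = -2w^2 + 8w + 24. Setting P'(w) = 0 gives w ∈ {-2, 6}.
Since P''(w) = -4w + 8, we get P''(-2) = 16 > 0 ⇒ local minimum; P''(6) = -16 < 0 ⇒ local maximum.
Thus P has its local minimum at w = -2, with value -71/3.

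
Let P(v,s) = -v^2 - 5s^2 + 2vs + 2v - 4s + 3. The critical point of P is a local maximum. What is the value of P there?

∂P/∂v = -2v + 2s + 2 = 0 and ∂P/∂s = 2v - 10s - 4 = 0, so (v, s) = (3/4, -1/4).
The Hessian has P_{vv} = -2, P_{ss} = -10, P_{vs} = 2, giving D = 16 > 0 with P_{vv} < 0, so the point is a local maximum.
P(3/4, -1/4) = 17/4.

17/4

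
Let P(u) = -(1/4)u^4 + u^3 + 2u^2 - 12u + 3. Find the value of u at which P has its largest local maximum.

P'(u) = -u^3 + 3u^2 + 4u - 12 = 0 at u = -2, 2, 3.
P''(u) = -3u^2 + 6u + 4. P''(-2) = -20 < 0 ⇒ local maximum; P''(2) = 4 > 0 ⇒ local minimum; P''(3) = -5 < 0 ⇒ local maximum.
So the largest local maximum value is P(-2) = 23.

-2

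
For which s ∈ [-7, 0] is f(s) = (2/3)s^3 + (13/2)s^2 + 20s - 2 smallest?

-7

f'(s) = 2s^2 + 13s + 20, which vanishes at s = -4 and s = -5/2.
Candidates: f(-7) = -313/6, f(-4) = -62/3, f(-5/2) = -523/24, f(0) = -2.
Hence the absolute minimum is -313/6 at s = -7.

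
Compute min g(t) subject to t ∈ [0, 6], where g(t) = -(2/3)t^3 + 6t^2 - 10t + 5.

Differentiating, g'(t) = -2t^2 + 12t - 10; which vanishes at t = 1 and t = 5.
Compare values at every candidate in [0, 6]: g(0) = 5; g(1) = 1/3; g(5) = 65/3; g(6) = 17.
The minimum over the interval is 1/3, attained at t = 1.

1/3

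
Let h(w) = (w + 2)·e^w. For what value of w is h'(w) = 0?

-3

h'(w) = 1·e^w + (w + 2)·1·e^w = (w + 3)·e^w. Since e^w > 0, the only critical point is w = -3.
h''(-3) has the same sign as 1 > 0, so this is a local minimum.
h(-3) = (-1)·e^(-3) ≈ -0.0498.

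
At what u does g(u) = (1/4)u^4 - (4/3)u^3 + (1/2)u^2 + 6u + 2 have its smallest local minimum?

g'(u) = u^3 - 4u^2 + u + 6. Setting g'(u) = 0 gives u ∈ {-1, 2, 3}.
g''(u) = 3u^2 - 8u + 1. g''(-1) = 12 > 0 ⇒ local minimum; g''(2) = -3 < 0 ⇒ local maximum; g''(3) = 4 > 0 ⇒ local minimum.
So the smallest local minimum value is g(-1) = -23/12.

-1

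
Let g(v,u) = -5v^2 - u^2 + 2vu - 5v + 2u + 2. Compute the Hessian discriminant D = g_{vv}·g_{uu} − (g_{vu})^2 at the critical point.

16

∂g/∂v = -10v + 2u - 5 = 0 and ∂g/∂u = 2v - 2u + 2 = 0, so (v, u) = (-3/8, 5/8).
The Hessian has g_{vv} = -10, g_{uu} = -2, g_{vu} = 2, giving D = 16 > 0 with g_{vv} < 0, so the point is a local maximum.
D = (-10)·(-2) − (2)^2 = 16.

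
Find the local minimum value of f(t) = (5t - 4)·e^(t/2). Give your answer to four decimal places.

-5.4881

By the product rule, f'(t) = ((5/2)t + 3)·e^(t/2). Since e^(t/2) > 0, the only critical point is t = -6/5.
f''(-6/5) has the same sign as 5/2 > 0, so this is a local minimum.
f(-6/5) = (-10)·e^(-3/5) ≈ -5.4881.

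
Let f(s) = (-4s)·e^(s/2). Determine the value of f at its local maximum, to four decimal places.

f'(s) = (-4)·e^(s/2) + (-4s)·(1/2)·e^(s/2) = (-2s - 4)·e^(s/2). Since e^(s/2) > 0, the only critical point is s = -2.
f''(-2) has the same sign as -2 < 0, so this is a local maximum.
f(-2) = (8)·e^(-1) ≈ 2.9430.

2.9430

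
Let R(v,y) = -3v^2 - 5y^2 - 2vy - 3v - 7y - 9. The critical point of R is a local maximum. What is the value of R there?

∂R/∂v = -6v - 2y - 3 = 0 and ∂R/∂y = -2v - 10y - 7 = 0, so (v, y) = (-2/7, -9/14).
The Hessian has R_{vv} = -6, R_{yy} = -10, R_{vy} = -2, giving D = 56 > 0 with R_{vv} < 0, so the point is a local maximum.
R(-2/7, -9/14) = -177/28.

-177/28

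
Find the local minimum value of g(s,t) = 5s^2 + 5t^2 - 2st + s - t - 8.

∂g/∂s = 10s - 2t + 1 = 0 and ∂g/∂t = -2s + 10t - 1 = 0, so (s, t) = (-1/12, 1/12).
The Hessian has g_{ss} = 10, g_{tt} = 10, g_{st} = -2, giving D = 96 > 0 with g_{ss} > 0, so the point is a local minimum.
g(-1/12, 1/12) = -97/12.

-97/12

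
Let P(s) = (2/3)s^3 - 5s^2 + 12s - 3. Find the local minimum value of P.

Critical points: P'(s) = 2s^2 - 10s + 12 vanishes at s = 2, 3.
P''(s) = 4s - 10. P''(2) = -2 < 0 ⇒ local maximum; P''(3) = 2 > 0 ⇒ local minimum.
Thus P has its local minimum at s = 3, with value 6.

6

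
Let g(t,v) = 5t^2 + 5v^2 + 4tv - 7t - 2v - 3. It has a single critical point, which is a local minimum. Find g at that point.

-461/84

∂g/∂t = 10t + 4v - 7 = 0 and ∂g/∂v = 4t + 10v - 2 = 0, so (t, v) = (31/42, -2/21).
The Hessian has g_{tt} = 10, g_{vv} = 10, g_{tv} = 4, giving D = 84 > 0 with g_{tt} > 0, so the point is a local minimum.
g(31/42, -2/21) = -461/84.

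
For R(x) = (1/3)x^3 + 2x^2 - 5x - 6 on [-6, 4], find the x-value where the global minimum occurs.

1

Differentiating, R'(x) = x^2 + 4x - 5; which vanishes at x = -5 and x = 1.
Evaluating at the critical points and endpoints: R(-6) = 24,  R(-5) = 82/3,  R(1) = -26/3,  R(4) = 82/3.
So the minimum is R(1) = -26/3.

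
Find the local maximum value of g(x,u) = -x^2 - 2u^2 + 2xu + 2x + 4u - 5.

∂g/∂x = -2x + 2u + 2 = 0 and ∂g/∂u = 2x - 4u + 4 = 0, so (x, u) = (4, 3).
The Hessian has g_{xx} = -2, g_{uu} = -4, g_{xu} = 2, giving D = 4 > 0 with g_{xx} < 0, so the point is a local maximum.
g(4, 3) = 5.

5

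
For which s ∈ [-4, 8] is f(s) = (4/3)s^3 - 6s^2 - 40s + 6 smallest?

5

Differentiating, f'(s) = 4s^2 - 12s - 40; which vanishes at s = -2 and s = 5.
Compare values at every candidate in [-4, 8]: f(-4) = -46/3,  f(-2) = 154/3,  f(5) = -532/3,  f(8) = -46/3.
The minimum over the interval is -532/3, attained at s = 5.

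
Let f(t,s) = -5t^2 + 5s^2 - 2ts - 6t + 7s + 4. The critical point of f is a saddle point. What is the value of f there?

267/104

∂f/∂t = -10t - 2s - 6 = 0 and ∂f/∂s = -2t + 10s + 7 = 0, so (t, s) = (-23/52, -41/52).
The Hessian has f_{tt} = -10, f_{ss} = 10, f_{ts} = -2, giving D = -104 < 0, so the point is a saddle point.
f(-23/52, -41/52) = 267/104.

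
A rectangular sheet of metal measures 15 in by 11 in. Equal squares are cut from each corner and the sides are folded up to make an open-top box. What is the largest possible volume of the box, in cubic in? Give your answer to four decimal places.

With cut size x, the volume is V(x) = x(15 − 2x)(11 − 2x) for 0 < x < 5.5.
V'(x) = 12x^2 − 104x + 165. Setting V'(x) = 0 gives x ≈ 2.0911 (the root in (0, 5.5)).
V''(x) = 24x − 104 is negative there, so this is the maximum; V ≈ 154.2261.

154.2261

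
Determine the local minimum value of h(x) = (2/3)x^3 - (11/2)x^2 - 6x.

h'(x) = 2x^2 - 11x - 6. Setting h'(x) = 0 gives x ∈ {-1/2, 6}.
h''(x) = 4x - 11. h''(-1/2) = -13 < 0 ⇒ local maximum; h''(6) = 13 > 0 ⇒ local minimum.
Thus h has its local minimum at x = 6, with value -90.

-90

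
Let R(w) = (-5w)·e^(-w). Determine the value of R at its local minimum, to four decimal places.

By the product rule, R'(w) = (5w - 5)·e^(-w). Since e^(-w) > 0, the only critical point is w = 1.
R''(1) has the same sign as 5 > 0, so this is a local minimum.
R(1) = (-5)·e^(-1) ≈ -1.8394.

-1.8394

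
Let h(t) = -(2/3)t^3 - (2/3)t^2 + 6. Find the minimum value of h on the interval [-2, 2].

The derivative is -2t^2 - (4/3)t, which vanishes at t = -2/3 and t = 0.
Candidates: h(-2) = 26/3, h(-2/3) = 478/81, h(0) = 6, h(2) = -2.
So the minimum is h(2) = -2.

-2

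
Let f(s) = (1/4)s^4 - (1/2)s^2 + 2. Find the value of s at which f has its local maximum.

0

f'(s) = s^3 - s = 0 at s = -1, 0, 1.
Since f''(s) = 3s^2 - 1, we get f''(-1) = 2 > 0 ⇒ local minimum; f''(0) = -1 < 0 ⇒ local maximum; f''(1) = 2 > 0 ⇒ local minimum.
The local maximum is f(0) = 2.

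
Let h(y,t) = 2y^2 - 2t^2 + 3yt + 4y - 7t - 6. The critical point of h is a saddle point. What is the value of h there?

0

∂h/∂y = 4y + 3t + 4 = 0 and ∂h/∂t = 3y - 4t - 7 = 0, so (y, t) = (1/5, -8/5).
The Hessian has h_{yy} = 4, h_{tt} = -4, h_{yt} = 3, giving D = -25 < 0, so the point is a saddle point.
h(1/5, -8/5) = 0.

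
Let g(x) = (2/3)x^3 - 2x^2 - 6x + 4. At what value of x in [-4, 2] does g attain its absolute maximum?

The derivative is 2x^2 - 4x - 6, whose only zero in [-4, 2] is x = -1.
Evaluating at the critical points and endpoints: g(-4) = -140/3, g(-1) = 22/3, g(2) = -32/3.
The maximum over the interval is 22/3, attained at x = -1.

-1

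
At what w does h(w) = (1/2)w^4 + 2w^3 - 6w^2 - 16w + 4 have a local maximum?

-1

Critical points: h'(w) = 2w^3 + 6w^2 - 12w - 16 vanishes at w = -4, -1, 2.
h''(w) = 6w^2 + 12w - 12. h''(-4) = 36 > 0 ⇒ local minimum; h''(-1) = -18 < 0 ⇒ local maximum; h''(2) = 36 > 0 ⇒ local minimum.
So the local maximum value is h(-1) = 25/2.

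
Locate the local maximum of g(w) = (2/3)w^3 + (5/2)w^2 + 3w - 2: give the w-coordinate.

-3/2

Critical points: g'(w) = 2w^2 + 5w + 3 vanishes at w = -3/2, -1.
g''(w) = 4w + 5. g''(-3/2) = -1 < 0 ⇒ local maximum; g''(-1) = 1 > 0 ⇒ local minimum.
Thus g has its local maximum at w = -3/2, with value -25/8.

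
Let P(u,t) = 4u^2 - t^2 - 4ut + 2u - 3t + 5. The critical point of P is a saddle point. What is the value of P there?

21/4

∂P/∂u = 8u - 4t + 2 = 0 and ∂P/∂t = -4u - 2t - 3 = 0, so (u, t) = (-1/2, -1/2).
The Hessian has P_{uu} = 8, P_{tt} = -2, P_{ut} = -4, giving D = -32 < 0, so the point is a saddle point.
P(-1/2, -1/2) = 21/4.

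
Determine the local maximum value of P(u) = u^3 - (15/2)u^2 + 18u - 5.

9

Critical points: P'(u) = 3u^2 - 15u + 18 vanishes at u = 2, 3.
Since P''(u) = 6u - 15, we get P''(2) = -3 < 0 ⇒ local maximum; P''(3) = 3 > 0 ⇒ local minimum.
Thus P has its local maximum at u = 2, with value 9.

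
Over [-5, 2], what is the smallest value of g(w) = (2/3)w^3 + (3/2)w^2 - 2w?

-215/6

Differentiating, g'(w) = 2w^2 + 3w - 2; which vanishes at w = -2 and w = 1/2.
Compare values at every candidate in [-5, 2]: g(-5) = -215/6; g(-2) = 14/3; g(1/2) = -13/24; g(2) = 22/3.
Hence the absolute minimum is -215/6 at w = -5.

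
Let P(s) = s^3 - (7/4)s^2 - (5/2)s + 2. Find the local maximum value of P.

P'(s) = 3s^2 - (7/2)s - 5/2. Setting P'(s) = 0 gives s ∈ {-1/2, 5/3}.
Second-derivative test with P''(s) = 6s - 7/2: P''(-1/2) = -13/2 < 0 ⇒ local maximum; P''(5/3) = 13/2 > 0 ⇒ local minimum.
Thus P has its local maximum at s = -1/2, with value 43/16.

43/16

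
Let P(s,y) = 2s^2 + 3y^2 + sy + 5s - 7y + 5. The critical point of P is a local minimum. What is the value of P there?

-93/23

∂P/∂s = 4s + y + 5 = 0 and ∂P/∂y = s + 6y - 7 = 0, so (s, y) = (-37/23, 33/23).
The Hessian has P_{ss} = 4, P_{yy} = 6, P_{sy} = 1, giving D = 23 > 0 with P_{ss} > 0, so the point is a local minimum.
P(-37/23, 33/23) = -93/23.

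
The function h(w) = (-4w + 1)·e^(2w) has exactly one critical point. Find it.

-1/4

Differentiating with the product rule gives h'(w) = (-8w - 2)·e^(2w). Since e^(2w) > 0, the only critical point is w = -1/4.
h''(-1/4) has the same sign as -8 < 0, so this is a local maximum.
h(-1/4) = (2)·e^(-1/2) ≈ 1.2131.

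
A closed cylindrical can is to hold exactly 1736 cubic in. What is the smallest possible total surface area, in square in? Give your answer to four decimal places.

799.6152

With radius r and height h, πr²h = 1736 so h = 1736/(πr²), and S(r) = 2πr² + 2πrh = 2πr² + 2·1736/r.
S'(r) = 4πr − 2·1736/r² = 0 ⇒ r³ = 1736/(2π), so r ≈ 6.5131 and h = 2r ≈ 13.0263.
S''(r) = 4π + 4·1736/r³ > 0, so this is the minimum; S ≈ 799.6152.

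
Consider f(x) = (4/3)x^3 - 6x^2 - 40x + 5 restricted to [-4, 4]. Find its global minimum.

-497/3

The derivative is 4x^2 - 12x - 40, whose only zero in [-4, 4] is x = -2.
Evaluating at the critical points and endpoints: f(-4) = -49/3; f(-2) = 151/3; f(4) = -497/3.
So the minimum is f(4) = -497/3.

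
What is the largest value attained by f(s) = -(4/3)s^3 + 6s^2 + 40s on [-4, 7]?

550/3

f'(s) = -4s^2 + 12s + 40, which vanishes at s = -2 and s = 5.
Compare values at every candidate in [-4, 7]: f(-4) = 64/3,  f(-2) = -136/3,  f(5) = 550/3,  f(7) = 350/3.
So the maximum is f(5) = 550/3.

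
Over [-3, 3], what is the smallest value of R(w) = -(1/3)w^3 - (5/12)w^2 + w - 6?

Differentiating, R'(w) = -w^2 - (5/6)w + 1; which vanishes at w = -3/2 and w = 2/3.
Evaluating at the critical points and endpoints: R(-3) = -15/4,  R(-3/2) = -117/16,  R(2/3) = -455/81,  R(3) = -63/4.
The minimum over the interval is -63/4, attained at w = 3.

-63/4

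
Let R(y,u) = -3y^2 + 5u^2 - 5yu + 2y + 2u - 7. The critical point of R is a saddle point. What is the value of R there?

-567/85

∂R/∂y = -6y - 5u + 2 = 0 and ∂R/∂u = -5y + 10u + 2 = 0, so (y, u) = (6/17, -2/85).
The Hessian has R_{yy} = -6, R_{uu} = 10, R_{yu} = -5, giving D = -85 < 0, so the point is a saddle point.
R(6/17, -2/85) = -567/85.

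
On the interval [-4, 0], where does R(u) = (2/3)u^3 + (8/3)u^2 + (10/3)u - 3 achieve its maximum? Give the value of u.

0

The derivative is 2u^2 + (16/3)u + 10/3, which vanishes at u = -5/3 and u = -1.
Candidates: R(-4) = -49/3, R(-5/3) = -343/81, R(-1) = -13/3, R(0) = -3.
Hence the absolute maximum is -3 at u = 0.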